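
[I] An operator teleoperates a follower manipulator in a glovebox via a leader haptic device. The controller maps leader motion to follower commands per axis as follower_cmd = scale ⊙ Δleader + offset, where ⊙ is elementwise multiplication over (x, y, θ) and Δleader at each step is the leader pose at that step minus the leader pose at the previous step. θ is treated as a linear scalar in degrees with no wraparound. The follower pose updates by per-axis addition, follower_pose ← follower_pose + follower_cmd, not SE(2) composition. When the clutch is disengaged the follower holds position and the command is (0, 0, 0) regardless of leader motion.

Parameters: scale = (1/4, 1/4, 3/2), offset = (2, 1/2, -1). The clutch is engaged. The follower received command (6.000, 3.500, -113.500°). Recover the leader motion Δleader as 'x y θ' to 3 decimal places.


axis x: (6.000 − 2) / (1/4) = 16.000
axis y: (3.500 − 1/2) / (1/4) = 12.000
axis θ: (-113.500 − -1) / (3/2) = -75.000

16.000 12.000 -75.000


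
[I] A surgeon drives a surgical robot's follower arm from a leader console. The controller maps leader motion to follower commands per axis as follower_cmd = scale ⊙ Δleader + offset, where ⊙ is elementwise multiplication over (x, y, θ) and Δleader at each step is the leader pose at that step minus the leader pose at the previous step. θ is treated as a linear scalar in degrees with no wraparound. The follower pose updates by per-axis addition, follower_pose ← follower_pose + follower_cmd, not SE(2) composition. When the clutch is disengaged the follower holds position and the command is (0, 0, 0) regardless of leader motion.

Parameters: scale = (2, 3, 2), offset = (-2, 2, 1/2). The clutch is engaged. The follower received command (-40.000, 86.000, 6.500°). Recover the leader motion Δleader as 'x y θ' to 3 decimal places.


axis x: (-40.000 − -2) / (2) = -19.000
axis y: (86.000 − 2) / (3) = 28.000
axis θ: (6.500 − 1/2) / (2) = 3.000

-19.000 28.000 3.000


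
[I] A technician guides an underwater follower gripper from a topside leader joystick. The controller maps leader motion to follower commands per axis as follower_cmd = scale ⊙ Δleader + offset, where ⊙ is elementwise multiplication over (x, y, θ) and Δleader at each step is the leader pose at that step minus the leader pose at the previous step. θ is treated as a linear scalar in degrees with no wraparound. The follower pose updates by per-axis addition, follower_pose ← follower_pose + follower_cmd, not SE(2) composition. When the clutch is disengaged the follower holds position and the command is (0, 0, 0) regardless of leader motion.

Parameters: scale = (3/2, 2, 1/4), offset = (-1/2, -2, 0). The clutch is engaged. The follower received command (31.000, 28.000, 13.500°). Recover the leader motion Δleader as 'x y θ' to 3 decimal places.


21.000 15.000 54.000

axis x: (31.000 − -1/2) / (3/2) = 21.000
axis y: (28.000 − -2) / (2) = 15.000
axis θ: (13.500 − 0) / (1/4) = 54.000


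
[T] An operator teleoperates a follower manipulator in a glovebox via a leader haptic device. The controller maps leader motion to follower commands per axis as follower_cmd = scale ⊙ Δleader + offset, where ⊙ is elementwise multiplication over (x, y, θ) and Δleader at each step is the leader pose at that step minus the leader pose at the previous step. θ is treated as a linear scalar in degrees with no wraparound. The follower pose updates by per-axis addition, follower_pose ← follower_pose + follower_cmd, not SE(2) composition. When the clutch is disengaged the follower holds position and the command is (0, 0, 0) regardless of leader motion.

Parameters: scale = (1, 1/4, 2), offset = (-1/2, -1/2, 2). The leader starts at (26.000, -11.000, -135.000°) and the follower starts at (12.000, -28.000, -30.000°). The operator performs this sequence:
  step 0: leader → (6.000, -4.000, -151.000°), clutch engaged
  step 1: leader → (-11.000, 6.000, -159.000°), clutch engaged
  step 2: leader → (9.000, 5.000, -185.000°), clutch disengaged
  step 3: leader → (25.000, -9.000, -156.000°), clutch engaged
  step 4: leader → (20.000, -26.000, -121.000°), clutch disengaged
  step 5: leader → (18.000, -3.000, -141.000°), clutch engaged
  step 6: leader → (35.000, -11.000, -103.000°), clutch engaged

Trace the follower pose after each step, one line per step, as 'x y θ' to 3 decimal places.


step 0: Δleader=(-20.000, 7.000, -16.000°), engaged; cmd=(-20.500, 1.250, -30.000°) → follower=(-8.500, -26.750, -60.000°)
step 1: Δleader=(-17.000, 10.000, -8.000°), engaged; cmd=(-17.500, 2.000, -14.000°) → follower=(-26.000, -24.750, -74.000°)
step 2: Δleader=(20.000, -1.000, -26.000°), disengaged; cmd=(0,0,0) → follower holds at (-26.000, -24.750, -74.000°)
step 3: Δleader=(16.000, -14.000, 29.000°), engaged; cmd=(15.500, -4.000, 60.000°) → follower=(-10.500, -28.750, -14.000°)
step 4: Δleader=(-5.000, -17.000, 35.000°), disengaged; cmd=(0,0,0) → follower holds at (-10.500, -28.750, -14.000°)
step 5: Δleader=(-2.000, 23.000, -20.000°), engaged; cmd=(-2.500, 5.250, -38.000°) → follower=(-13.000, -23.500, -52.000°)
step 6: Δleader=(17.000, -8.000, 38.000°), engaged; cmd=(16.500, -2.500, 78.000°) → follower=(3.500, -26.000, 26.000°)

-8.500 -26.750 -60.000
-26.000 -24.750 -74.000
-26.000 -24.750 -74.000
-10.500 -28.750 -14.000
-10.500 -28.750 -14.000
-13.000 -23.500 -52.000
3.500 -26.000 26.000


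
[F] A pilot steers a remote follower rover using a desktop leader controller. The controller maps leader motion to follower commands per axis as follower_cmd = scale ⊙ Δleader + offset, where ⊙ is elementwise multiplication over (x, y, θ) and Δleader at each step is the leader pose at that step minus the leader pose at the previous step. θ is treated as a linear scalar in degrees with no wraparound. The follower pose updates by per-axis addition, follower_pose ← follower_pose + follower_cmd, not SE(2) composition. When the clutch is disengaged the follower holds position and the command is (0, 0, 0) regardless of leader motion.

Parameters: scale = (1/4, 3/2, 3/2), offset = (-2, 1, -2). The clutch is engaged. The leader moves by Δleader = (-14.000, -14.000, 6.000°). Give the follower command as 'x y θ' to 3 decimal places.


-5.500 -20.000 7.000

axis x: 1/4·-14.000 + -2 = -5.500
axis y: 3/2·-14.000 + 1 = -20.000
axis θ: 3/2·6.000 + -2 = 7.000


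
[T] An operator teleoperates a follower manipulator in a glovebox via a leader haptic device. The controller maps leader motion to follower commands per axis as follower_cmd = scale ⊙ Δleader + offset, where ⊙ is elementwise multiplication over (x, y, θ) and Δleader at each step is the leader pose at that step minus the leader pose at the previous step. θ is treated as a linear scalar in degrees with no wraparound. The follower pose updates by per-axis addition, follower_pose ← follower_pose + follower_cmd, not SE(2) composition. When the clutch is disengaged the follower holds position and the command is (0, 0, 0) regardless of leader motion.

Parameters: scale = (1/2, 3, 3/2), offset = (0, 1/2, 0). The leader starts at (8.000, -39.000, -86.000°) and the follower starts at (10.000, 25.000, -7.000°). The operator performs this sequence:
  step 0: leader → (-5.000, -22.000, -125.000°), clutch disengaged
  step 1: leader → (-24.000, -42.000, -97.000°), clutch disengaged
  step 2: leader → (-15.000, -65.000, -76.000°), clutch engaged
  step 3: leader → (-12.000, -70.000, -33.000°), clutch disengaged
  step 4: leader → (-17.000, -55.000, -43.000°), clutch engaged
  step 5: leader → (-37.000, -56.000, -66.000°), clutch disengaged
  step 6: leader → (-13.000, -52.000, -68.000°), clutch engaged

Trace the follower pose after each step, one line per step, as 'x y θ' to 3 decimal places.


step 0: Δleader=(-13.000, 17.000, -39.000°), disengaged; cmd=(0,0,0) → follower holds at (10.000, 25.000, -7.000°)
step 1: Δleader=(-19.000, -20.000, 28.000°), disengaged; cmd=(0,0,0) → follower holds at (10.000, 25.000, -7.000°)
step 2: Δleader=(9.000, -23.000, 21.000°), engaged; cmd=(4.500, -68.500, 31.500°) → follower=(14.500, -43.500, 24.500°)
step 3: Δleader=(3.000, -5.000, 43.000°), disengaged; cmd=(0,0,0) → follower holds at (14.500, -43.500, 24.500°)
step 4: Δleader=(-5.000, 15.000, -10.000°), engaged; cmd=(-2.500, 45.500, -15.000°) → follower=(12.000, 2.000, 9.500°)
step 5: Δleader=(-20.000, -1.000, -23.000°), disengaged; cmd=(0,0,0) → follower holds at (12.000, 2.000, 9.500°)
step 6: Δleader=(24.000, 4.000, -2.000°), engaged; cmd=(12.000, 12.500, -3.000°) → follower=(24.000, 14.500, 6.500°)

10.000 25.000 -7.000
10.000 25.000 -7.000
14.500 -43.500 24.500
14.500 -43.500 24.500
12.000 2.000 9.500
12.000 2.000 9.500
24.000 14.500 6.500


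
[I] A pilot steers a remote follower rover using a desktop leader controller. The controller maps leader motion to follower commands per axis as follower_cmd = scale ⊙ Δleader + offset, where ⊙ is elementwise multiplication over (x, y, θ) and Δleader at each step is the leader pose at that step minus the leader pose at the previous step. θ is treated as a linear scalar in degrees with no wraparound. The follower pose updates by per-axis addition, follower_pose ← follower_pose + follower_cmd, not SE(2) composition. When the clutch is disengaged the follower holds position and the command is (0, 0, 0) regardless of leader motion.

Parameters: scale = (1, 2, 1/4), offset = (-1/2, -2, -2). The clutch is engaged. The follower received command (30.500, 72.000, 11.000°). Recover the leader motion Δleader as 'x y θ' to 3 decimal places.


axis x: (30.500 − -1/2) / (1) = 31.000
axis y: (72.000 − -2) / (2) = 37.000
axis θ: (11.000 − -2) / (1/4) = 52.000

31.000 37.000 52.000


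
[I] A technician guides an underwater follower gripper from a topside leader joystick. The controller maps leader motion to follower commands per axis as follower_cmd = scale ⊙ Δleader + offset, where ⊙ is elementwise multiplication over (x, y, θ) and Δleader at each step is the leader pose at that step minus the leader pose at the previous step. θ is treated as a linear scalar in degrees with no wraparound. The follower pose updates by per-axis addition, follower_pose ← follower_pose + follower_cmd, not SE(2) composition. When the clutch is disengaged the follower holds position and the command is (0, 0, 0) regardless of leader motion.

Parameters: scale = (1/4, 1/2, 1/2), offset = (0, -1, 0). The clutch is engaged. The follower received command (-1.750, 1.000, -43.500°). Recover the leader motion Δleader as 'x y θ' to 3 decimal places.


axis x: (-1.750 − 0) / (1/4) = -7.000
axis y: (1.000 − -1) / (1/2) = 4.000
axis θ: (-43.500 − 0) / (1/2) = -87.000

-7.000 4.000 -87.000


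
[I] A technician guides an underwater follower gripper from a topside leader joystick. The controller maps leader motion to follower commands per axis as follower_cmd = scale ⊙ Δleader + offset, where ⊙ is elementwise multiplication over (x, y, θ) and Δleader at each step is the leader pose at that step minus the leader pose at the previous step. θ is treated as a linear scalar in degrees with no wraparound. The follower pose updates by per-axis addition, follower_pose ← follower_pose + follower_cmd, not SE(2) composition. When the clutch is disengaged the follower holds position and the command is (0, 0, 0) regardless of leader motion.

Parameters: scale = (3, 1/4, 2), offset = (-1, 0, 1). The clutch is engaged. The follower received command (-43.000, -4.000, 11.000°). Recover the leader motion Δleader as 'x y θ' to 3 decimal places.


axis x: (-43.000 − -1) / (3) = -14.000
axis y: (-4.000 − 0) / (1/4) = -16.000
axis θ: (11.000 − 1) / (2) = 5.000

-14.000 -16.000 5.000


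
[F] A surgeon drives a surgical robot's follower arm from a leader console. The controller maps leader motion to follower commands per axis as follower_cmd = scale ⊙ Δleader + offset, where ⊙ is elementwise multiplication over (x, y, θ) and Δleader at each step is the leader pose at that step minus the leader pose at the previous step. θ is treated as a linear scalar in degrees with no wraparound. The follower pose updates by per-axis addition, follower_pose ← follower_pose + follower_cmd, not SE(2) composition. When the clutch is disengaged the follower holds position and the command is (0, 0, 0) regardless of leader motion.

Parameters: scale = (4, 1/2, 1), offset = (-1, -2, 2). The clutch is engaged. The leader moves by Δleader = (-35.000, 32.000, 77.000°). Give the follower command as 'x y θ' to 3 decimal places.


axis x: 4·-35.000 + -1 = -141.000
axis y: 1/2·32.000 + -2 = 14.000
axis θ: 1·77.000 + 2 = 79.000

-141.000 14.000 79.000


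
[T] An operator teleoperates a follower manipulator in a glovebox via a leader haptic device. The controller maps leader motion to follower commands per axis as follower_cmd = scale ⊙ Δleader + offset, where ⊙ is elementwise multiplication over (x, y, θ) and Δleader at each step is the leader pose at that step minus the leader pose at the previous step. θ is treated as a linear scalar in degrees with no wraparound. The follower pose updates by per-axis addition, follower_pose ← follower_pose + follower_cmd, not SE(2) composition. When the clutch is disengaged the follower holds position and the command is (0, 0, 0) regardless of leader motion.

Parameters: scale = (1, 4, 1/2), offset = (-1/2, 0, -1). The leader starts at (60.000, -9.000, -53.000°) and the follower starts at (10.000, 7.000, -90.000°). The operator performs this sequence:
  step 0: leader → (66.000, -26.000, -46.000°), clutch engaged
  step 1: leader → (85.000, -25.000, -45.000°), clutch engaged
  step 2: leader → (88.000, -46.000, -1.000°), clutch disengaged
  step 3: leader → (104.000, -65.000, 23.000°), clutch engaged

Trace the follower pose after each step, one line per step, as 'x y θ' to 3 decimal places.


15.500 -61.000 -87.500
34.000 -57.000 -88.000
34.000 -57.000 -88.000
49.500 -133.000 -77.000

step 0: Δleader=(6.000, -17.000, 7.000°), engaged; cmd=(5.500, -68.000, 2.500°) → follower=(15.500, -61.000, -87.500°)
step 1: Δleader=(19.000, 1.000, 1.000°), engaged; cmd=(18.500, 4.000, -0.500°) → follower=(34.000, -57.000, -88.000°)
step 2: Δleader=(3.000, -21.000, 44.000°), disengaged; cmd=(0,0,0) → follower holds at (34.000, -57.000, -88.000°)
step 3: Δleader=(16.000, -19.000, 24.000°), engaged; cmd=(15.500, -76.000, 11.000°) → follower=(49.500, -133.000, -77.000°)


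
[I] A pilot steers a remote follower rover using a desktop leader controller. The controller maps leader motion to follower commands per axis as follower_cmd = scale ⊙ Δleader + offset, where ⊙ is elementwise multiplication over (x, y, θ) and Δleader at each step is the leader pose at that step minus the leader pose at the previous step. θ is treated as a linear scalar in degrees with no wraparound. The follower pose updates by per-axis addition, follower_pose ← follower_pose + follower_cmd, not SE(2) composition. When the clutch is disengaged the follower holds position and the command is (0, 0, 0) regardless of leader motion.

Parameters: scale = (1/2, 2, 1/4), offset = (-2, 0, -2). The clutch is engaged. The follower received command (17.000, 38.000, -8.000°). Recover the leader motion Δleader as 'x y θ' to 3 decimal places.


38.000 19.000 -24.000

axis x: (17.000 − -2) / (1/2) = 38.000
axis y: (38.000 − 0) / (2) = 19.000
axis θ: (-8.000 − -2) / (1/4) = -24.000


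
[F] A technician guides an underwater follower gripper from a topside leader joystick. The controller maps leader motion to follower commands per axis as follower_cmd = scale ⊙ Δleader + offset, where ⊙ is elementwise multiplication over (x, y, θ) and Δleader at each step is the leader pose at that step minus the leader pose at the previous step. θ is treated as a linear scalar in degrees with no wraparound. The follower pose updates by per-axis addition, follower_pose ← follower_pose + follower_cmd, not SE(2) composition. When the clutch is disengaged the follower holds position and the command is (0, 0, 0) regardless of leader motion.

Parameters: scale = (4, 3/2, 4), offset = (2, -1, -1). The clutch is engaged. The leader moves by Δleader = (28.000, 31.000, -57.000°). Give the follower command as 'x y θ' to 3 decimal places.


114.000 45.500 -229.000

axis x: 4·28.000 + 2 = 114.000
axis y: 3/2·31.000 + -1 = 45.500
axis θ: 4·-57.000 + -1 = -229.000


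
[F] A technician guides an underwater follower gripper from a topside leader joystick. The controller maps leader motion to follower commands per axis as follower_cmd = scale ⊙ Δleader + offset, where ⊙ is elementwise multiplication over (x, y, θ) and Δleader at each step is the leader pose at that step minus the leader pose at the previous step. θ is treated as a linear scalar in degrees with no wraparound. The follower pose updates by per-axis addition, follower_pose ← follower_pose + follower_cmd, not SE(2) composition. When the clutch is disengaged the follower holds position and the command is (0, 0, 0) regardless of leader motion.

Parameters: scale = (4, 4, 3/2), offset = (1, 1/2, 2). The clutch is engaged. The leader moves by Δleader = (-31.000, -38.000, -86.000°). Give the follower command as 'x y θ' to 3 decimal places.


-123.000 -151.500 -127.000

axis x: 4·-31.000 + 1 = -123.000
axis y: 4·-38.000 + 1/2 = -151.500
axis θ: 3/2·-86.000 + 2 = -127.000


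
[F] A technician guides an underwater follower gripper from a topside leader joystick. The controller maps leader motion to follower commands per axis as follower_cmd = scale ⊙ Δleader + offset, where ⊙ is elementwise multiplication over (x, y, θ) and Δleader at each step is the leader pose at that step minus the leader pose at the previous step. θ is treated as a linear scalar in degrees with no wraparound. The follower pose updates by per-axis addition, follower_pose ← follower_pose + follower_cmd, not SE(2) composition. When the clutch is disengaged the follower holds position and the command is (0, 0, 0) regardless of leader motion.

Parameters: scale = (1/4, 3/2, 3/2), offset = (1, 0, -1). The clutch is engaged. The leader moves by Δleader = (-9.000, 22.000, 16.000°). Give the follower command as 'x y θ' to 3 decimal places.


axis x: 1/4·-9.000 + 1 = -1.250
axis y: 3/2·22.000 + 0 = 33.000
axis θ: 3/2·16.000 + -1 = 23.000

-1.250 33.000 23.000


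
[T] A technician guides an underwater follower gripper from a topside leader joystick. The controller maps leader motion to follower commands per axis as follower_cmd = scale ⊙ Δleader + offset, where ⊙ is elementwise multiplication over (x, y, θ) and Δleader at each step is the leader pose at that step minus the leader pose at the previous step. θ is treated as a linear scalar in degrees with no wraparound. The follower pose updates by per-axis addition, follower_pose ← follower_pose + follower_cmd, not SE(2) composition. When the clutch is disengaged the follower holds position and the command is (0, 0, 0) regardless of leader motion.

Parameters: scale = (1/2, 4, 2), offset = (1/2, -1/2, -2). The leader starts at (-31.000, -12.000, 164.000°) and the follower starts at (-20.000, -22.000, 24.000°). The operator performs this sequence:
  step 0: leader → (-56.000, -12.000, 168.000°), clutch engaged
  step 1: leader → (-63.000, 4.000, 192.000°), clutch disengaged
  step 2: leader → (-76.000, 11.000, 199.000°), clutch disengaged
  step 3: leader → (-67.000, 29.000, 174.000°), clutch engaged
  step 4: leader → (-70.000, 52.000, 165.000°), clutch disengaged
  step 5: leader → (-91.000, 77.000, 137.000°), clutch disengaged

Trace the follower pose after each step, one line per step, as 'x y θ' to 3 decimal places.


step 0: Δleader=(-25.000, 0.000, 4.000°), engaged; cmd=(-12.000, -0.500, 6.000°) → follower=(-32.000, -22.500, 30.000°)
step 1: Δleader=(-7.000, 16.000, 24.000°), disengaged; cmd=(0,0,0) → follower holds at (-32.000, -22.500, 30.000°)
step 2: Δleader=(-13.000, 7.000, 7.000°), disengaged; cmd=(0,0,0) → follower holds at (-32.000, -22.500, 30.000°)
step 3: Δleader=(9.000, 18.000, -25.000°), engaged; cmd=(5.000, 71.500, -52.000°) → follower=(-27.000, 49.000, -22.000°)
step 4: Δleader=(-3.000, 23.000, -9.000°), disengaged; cmd=(0,0,0) → follower holds at (-27.000, 49.000, -22.000°)
step 5: Δleader=(-21.000, 25.000, -28.000°), disengaged; cmd=(0,0,0) → follower holds at (-27.000, 49.000, -22.000°)

-32.000 -22.500 30.000
-32.000 -22.500 30.000
-32.000 -22.500 30.000
-27.000 49.000 -22.000
-27.000 49.000 -22.000
-27.000 49.000 -22.000


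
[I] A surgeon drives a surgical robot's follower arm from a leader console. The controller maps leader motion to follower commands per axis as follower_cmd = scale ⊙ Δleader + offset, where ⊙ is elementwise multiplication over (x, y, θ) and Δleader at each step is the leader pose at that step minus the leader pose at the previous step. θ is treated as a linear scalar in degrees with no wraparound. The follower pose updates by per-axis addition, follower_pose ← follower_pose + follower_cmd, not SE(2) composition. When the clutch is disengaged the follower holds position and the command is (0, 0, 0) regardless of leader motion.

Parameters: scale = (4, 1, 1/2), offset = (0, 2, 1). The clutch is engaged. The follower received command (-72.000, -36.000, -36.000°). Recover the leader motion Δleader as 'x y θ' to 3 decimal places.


-18.000 -38.000 -74.000

axis x: (-72.000 − 0) / (4) = -18.000
axis y: (-36.000 − 2) / (1) = -38.000
axis θ: (-36.000 − 1) / (1/2) = -74.000


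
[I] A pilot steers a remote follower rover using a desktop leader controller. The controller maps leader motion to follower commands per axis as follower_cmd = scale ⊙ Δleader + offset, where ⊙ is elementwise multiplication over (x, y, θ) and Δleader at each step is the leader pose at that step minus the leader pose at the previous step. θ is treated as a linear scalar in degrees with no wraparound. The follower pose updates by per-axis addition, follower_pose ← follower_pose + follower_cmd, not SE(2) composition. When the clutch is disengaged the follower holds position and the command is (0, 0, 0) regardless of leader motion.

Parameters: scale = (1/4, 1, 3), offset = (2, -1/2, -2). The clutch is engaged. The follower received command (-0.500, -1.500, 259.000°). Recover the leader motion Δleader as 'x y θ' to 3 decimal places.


-10.000 -1.000 87.000

axis x: (-0.500 − 2) / (1/4) = -10.000
axis y: (-1.500 − -1/2) / (1) = -1.000
axis θ: (259.000 − -2) / (3) = 87.000


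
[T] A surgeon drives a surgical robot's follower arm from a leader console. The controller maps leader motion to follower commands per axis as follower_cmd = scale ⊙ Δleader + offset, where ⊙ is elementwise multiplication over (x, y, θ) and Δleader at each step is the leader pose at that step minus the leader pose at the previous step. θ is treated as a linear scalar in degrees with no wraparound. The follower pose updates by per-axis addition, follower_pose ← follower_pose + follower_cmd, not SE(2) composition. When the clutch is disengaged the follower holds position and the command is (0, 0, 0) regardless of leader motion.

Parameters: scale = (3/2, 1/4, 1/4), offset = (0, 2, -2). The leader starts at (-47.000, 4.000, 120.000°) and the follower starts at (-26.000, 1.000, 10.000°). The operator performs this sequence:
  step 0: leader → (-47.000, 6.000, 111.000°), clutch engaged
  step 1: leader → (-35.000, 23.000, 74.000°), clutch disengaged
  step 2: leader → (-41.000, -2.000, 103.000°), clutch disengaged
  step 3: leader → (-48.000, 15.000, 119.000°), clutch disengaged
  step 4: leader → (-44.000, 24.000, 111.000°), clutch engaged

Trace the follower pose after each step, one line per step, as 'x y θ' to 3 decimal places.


-26.000 3.500 5.750
-26.000 3.500 5.750
-26.000 3.500 5.750
-26.000 3.500 5.750
-20.000 7.750 1.750

step 0: Δleader=(0.000, 2.000, -9.000°), engaged; cmd=(0.000, 2.500, -4.250°) → follower=(-26.000, 3.500, 5.750°)
step 1: Δleader=(12.000, 17.000, -37.000°), disengaged; cmd=(0,0,0) → follower holds at (-26.000, 3.500, 5.750°)
step 2: Δleader=(-6.000, -25.000, 29.000°), disengaged; cmd=(0,0,0) → follower holds at (-26.000, 3.500, 5.750°)
step 3: Δleader=(-7.000, 17.000, 16.000°), disengaged; cmd=(0,0,0) → follower holds at (-26.000, 3.500, 5.750°)
step 4: Δleader=(4.000, 9.000, -8.000°), engaged; cmd=(6.000, 4.250, -4.000°) → follower=(-20.000, 7.750, 1.750°)


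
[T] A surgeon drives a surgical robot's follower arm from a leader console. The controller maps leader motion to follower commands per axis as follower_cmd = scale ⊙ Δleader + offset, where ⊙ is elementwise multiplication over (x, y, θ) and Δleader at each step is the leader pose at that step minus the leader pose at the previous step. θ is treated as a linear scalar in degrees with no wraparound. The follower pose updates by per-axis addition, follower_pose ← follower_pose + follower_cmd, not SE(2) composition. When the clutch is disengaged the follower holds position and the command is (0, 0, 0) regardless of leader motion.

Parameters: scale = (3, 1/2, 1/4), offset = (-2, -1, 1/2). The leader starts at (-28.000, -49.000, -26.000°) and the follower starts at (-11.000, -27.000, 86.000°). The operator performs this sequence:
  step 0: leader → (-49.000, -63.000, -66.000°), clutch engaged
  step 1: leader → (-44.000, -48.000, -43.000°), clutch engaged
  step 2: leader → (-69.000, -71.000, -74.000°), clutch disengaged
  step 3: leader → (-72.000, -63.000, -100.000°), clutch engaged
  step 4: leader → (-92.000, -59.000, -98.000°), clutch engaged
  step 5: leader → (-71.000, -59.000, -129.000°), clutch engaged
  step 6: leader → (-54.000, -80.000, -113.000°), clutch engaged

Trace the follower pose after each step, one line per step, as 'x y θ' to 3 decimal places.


step 0: Δleader=(-21.000, -14.000, -40.000°), engaged; cmd=(-65.000, -8.000, -9.500°) → follower=(-76.000, -35.000, 76.500°)
step 1: Δleader=(5.000, 15.000, 23.000°), engaged; cmd=(13.000, 6.500, 6.250°) → follower=(-63.000, -28.500, 82.750°)
step 2: Δleader=(-25.000, -23.000, -31.000°), disengaged; cmd=(0,0,0) → follower holds at (-63.000, -28.500, 82.750°)
step 3: Δleader=(-3.000, 8.000, -26.000°), engaged; cmd=(-11.000, 3.000, -6.000°) → follower=(-74.000, -25.500, 76.750°)
step 4: Δleader=(-20.000, 4.000, 2.000°), engaged; cmd=(-62.000, 1.000, 1.000°) → follower=(-136.000, -24.500, 77.750°)
step 5: Δleader=(21.000, 0.000, -31.000°), engaged; cmd=(61.000, -1.000, -7.250°) → follower=(-75.000, -25.500, 70.500°)
step 6: Δleader=(17.000, -21.000, 16.000°), engaged; cmd=(49.000, -11.500, 4.500°) → follower=(-26.000, -37.000, 75.000°)

-76.000 -35.000 76.500
-63.000 -28.500 82.750
-63.000 -28.500 82.750
-74.000 -25.500 76.750
-136.000 -24.500 77.750
-75.000 -25.500 70.500
-26.000 -37.000 75.000


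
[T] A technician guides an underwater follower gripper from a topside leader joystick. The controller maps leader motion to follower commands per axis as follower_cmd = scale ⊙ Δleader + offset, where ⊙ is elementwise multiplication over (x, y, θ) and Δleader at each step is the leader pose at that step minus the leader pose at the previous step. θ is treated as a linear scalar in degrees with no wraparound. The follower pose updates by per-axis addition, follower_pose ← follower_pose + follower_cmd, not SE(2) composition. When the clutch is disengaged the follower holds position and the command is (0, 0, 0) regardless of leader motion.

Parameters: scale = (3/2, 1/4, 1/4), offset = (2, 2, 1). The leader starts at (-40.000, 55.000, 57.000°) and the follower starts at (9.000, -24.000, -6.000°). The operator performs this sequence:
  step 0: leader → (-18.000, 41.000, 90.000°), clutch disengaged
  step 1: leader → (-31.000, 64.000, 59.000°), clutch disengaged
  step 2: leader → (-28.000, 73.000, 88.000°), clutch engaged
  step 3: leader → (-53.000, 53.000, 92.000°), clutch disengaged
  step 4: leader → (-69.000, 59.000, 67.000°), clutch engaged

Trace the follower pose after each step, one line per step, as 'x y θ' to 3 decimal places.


9.000 -24.000 -6.000
9.000 -24.000 -6.000
15.500 -19.750 2.250
15.500 -19.750 2.250
-6.500 -16.250 -3.000

step 0: Δleader=(22.000, -14.000, 33.000°), disengaged; cmd=(0,0,0) → follower holds at (9.000, -24.000, -6.000°)
step 1: Δleader=(-13.000, 23.000, -31.000°), disengaged; cmd=(0,0,0) → follower holds at (9.000, -24.000, -6.000°)
step 2: Δleader=(3.000, 9.000, 29.000°), engaged; cmd=(6.500, 4.250, 8.250°) → follower=(15.500, -19.750, 2.250°)
step 3: Δleader=(-25.000, -20.000, 4.000°), disengaged; cmd=(0,0,0) → follower holds at (15.500, -19.750, 2.250°)
step 4: Δleader=(-16.000, 6.000, -25.000°), engaged; cmd=(-22.000, 3.500, -5.250°) → follower=(-6.500, -16.250, -3.000°)


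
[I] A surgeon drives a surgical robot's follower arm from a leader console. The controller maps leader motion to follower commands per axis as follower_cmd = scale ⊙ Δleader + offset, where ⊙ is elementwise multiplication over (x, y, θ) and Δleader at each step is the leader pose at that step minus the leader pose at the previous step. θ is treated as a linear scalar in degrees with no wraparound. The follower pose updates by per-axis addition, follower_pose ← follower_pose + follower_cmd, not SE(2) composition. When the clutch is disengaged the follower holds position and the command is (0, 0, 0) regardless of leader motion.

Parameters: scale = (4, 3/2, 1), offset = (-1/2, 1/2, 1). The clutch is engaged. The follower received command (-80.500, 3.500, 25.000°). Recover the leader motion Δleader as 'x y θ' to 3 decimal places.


axis x: (-80.500 − -1/2) / (4) = -20.000
axis y: (3.500 − 1/2) / (3/2) = 2.000
axis θ: (25.000 − 1) / (1) = 24.000

-20.000 2.000 24.000


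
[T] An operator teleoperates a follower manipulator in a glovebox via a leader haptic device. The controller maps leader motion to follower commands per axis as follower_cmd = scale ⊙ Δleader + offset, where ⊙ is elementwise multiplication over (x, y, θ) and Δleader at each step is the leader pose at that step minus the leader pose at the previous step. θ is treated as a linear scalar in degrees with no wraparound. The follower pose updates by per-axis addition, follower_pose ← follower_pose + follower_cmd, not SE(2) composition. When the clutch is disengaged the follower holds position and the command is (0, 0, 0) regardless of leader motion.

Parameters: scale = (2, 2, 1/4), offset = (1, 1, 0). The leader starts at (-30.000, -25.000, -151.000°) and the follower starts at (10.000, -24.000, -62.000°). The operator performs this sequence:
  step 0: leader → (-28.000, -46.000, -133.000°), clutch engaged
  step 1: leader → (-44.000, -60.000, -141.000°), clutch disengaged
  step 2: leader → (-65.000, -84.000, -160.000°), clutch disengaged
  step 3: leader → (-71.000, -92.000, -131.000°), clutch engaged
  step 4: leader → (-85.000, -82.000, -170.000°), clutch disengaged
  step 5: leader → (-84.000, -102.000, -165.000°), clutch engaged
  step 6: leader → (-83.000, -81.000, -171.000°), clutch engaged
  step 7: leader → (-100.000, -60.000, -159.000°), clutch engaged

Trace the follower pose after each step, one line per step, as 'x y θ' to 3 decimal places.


15.000 -65.000 -57.500
15.000 -65.000 -57.500
15.000 -65.000 -57.500
4.000 -80.000 -50.250
4.000 -80.000 -50.250
7.000 -119.000 -49.000
10.000 -76.000 -50.500
-23.000 -33.000 -47.500

step 0: Δleader=(2.000, -21.000, 18.000°), engaged; cmd=(5.000, -41.000, 4.500°) → follower=(15.000, -65.000, -57.500°)
step 1: Δleader=(-16.000, -14.000, -8.000°), disengaged; cmd=(0,0,0) → follower holds at (15.000, -65.000, -57.500°)
step 2: Δleader=(-21.000, -24.000, -19.000°), disengaged; cmd=(0,0,0) → follower holds at (15.000, -65.000, -57.500°)
step 3: Δleader=(-6.000, -8.000, 29.000°), engaged; cmd=(-11.000, -15.000, 7.250°) → follower=(4.000, -80.000, -50.250°)
step 4: Δleader=(-14.000, 10.000, -39.000°), disengaged; cmd=(0,0,0) → follower holds at (4.000, -80.000, -50.250°)
step 5: Δleader=(1.000, -20.000, 5.000°), engaged; cmd=(3.000, -39.000, 1.250°) → follower=(7.000, -119.000, -49.000°)
step 6: Δleader=(1.000, 21.000, -6.000°), engaged; cmd=(3.000, 43.000, -1.500°) → follower=(10.000, -76.000, -50.500°)
step 7: Δleader=(-17.000, 21.000, 12.000°), engaged; cmd=(-33.000, 43.000, 3.000°) → follower=(-23.000, -33.000, -47.500°)


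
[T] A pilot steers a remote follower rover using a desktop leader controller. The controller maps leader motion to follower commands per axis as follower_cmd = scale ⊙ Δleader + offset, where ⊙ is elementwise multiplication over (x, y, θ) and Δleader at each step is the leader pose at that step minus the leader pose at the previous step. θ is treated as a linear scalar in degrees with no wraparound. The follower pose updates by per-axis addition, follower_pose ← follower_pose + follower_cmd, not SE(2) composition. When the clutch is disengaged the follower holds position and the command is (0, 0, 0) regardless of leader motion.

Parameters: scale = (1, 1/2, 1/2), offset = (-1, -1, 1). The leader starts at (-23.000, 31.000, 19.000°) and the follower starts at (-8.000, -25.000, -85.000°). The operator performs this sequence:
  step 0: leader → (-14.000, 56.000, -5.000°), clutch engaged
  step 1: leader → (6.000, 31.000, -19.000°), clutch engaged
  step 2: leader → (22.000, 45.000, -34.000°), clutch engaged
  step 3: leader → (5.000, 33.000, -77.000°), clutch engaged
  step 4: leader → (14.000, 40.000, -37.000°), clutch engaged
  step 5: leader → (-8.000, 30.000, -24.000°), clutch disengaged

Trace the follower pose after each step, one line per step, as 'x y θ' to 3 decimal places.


0.000 -13.500 -96.000
19.000 -27.000 -102.000
34.000 -21.000 -108.500
16.000 -28.000 -129.000
24.000 -25.500 -108.000
24.000 -25.500 -108.000

step 0: Δleader=(9.000, 25.000, -24.000°), engaged; cmd=(8.000, 11.500, -11.000°) → follower=(0.000, -13.500, -96.000°)
step 1: Δleader=(20.000, -25.000, -14.000°), engaged; cmd=(19.000, -13.500, -6.000°) → follower=(19.000, -27.000, -102.000°)
step 2: Δleader=(16.000, 14.000, -15.000°), engaged; cmd=(15.000, 6.000, -6.500°) → follower=(34.000, -21.000, -108.500°)
step 3: Δleader=(-17.000, -12.000, -43.000°), engaged; cmd=(-18.000, -7.000, -20.500°) → follower=(16.000, -28.000, -129.000°)
step 4: Δleader=(9.000, 7.000, 40.000°), engaged; cmd=(8.000, 2.500, 21.000°) → follower=(24.000, -25.500, -108.000°)
step 5: Δleader=(-22.000, -10.000, 13.000°), disengaged; cmd=(0,0,0) → follower holds at (24.000, -25.500, -108.000°)


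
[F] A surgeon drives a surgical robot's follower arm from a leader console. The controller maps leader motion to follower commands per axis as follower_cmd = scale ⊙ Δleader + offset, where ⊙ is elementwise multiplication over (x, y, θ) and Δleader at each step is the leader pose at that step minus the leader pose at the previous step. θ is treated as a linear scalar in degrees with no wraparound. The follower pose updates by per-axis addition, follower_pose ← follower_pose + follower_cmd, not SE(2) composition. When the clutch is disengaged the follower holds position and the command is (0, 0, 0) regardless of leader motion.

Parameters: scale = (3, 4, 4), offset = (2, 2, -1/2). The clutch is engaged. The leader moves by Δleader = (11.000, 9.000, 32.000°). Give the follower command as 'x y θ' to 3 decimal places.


35.000 38.000 127.500

axis x: 3·11.000 + 2 = 35.000
axis y: 4·9.000 + 2 = 38.000
axis θ: 4·32.000 + -1/2 = 127.500


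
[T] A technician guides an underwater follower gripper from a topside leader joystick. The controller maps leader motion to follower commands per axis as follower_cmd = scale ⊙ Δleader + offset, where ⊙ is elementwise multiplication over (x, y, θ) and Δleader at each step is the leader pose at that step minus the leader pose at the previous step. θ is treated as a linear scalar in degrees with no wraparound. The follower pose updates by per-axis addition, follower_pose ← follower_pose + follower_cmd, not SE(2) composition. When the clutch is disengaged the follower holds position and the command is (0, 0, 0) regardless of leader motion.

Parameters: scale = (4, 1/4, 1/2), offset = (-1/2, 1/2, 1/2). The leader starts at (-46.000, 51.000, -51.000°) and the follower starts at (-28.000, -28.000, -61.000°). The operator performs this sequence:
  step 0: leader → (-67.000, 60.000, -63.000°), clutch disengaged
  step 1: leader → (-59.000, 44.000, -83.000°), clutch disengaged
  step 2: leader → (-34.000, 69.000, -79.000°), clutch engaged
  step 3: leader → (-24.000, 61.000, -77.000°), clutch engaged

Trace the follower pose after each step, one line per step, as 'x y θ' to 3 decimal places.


-28.000 -28.000 -61.000
-28.000 -28.000 -61.000
71.500 -21.250 -58.500
111.000 -22.750 -57.000

step 0: Δleader=(-21.000, 9.000, -12.000°), disengaged; cmd=(0,0,0) → follower holds at (-28.000, -28.000, -61.000°)
step 1: Δleader=(8.000, -16.000, -20.000°), disengaged; cmd=(0,0,0) → follower holds at (-28.000, -28.000, -61.000°)
step 2: Δleader=(25.000, 25.000, 4.000°), engaged; cmd=(99.500, 6.750, 2.500°) → follower=(71.500, -21.250, -58.500°)
step 3: Δleader=(10.000, -8.000, 2.000°), engaged; cmd=(39.500, -1.500, 1.500°) → follower=(111.000, -22.750, -57.000°)


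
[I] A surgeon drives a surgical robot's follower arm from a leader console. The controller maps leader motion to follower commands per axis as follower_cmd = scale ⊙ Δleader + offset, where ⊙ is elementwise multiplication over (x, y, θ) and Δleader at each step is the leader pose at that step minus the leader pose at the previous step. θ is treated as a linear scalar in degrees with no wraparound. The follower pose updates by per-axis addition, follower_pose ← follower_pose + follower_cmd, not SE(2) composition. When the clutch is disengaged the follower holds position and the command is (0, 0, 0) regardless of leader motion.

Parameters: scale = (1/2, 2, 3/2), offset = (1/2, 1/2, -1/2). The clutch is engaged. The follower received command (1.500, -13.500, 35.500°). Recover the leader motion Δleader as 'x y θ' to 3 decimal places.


axis x: (1.500 − 1/2) / (1/2) = 2.000
axis y: (-13.500 − 1/2) / (2) = -7.000
axis θ: (35.500 − -1/2) / (3/2) = 24.000

2.000 -7.000 24.000


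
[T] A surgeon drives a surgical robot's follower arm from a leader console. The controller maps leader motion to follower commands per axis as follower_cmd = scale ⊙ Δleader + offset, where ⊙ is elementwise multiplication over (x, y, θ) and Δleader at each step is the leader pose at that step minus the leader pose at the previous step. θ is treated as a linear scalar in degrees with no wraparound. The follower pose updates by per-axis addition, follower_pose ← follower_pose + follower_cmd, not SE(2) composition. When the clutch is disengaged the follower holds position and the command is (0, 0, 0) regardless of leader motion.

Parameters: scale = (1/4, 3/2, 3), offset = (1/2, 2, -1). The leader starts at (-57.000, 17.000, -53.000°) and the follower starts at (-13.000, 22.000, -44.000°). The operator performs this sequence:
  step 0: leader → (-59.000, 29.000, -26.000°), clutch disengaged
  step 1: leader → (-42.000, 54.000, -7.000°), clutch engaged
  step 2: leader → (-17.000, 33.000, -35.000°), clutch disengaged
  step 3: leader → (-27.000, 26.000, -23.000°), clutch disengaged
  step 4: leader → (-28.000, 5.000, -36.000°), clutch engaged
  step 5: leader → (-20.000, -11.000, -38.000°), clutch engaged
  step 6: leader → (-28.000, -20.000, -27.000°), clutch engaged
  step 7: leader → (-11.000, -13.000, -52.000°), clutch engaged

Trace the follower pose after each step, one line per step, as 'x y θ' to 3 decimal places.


-13.000 22.000 -44.000
-8.250 61.500 12.000
-8.250 61.500 12.000
-8.250 61.500 12.000
-8.000 32.000 -28.000
-5.500 10.000 -35.000
-7.000 -1.500 -3.000
-2.250 11.000 -79.000

step 0: Δleader=(-2.000, 12.000, 27.000°), disengaged; cmd=(0,0,0) → follower holds at (-13.000, 22.000, -44.000°)
step 1: Δleader=(17.000, 25.000, 19.000°), engaged; cmd=(4.750, 39.500, 56.000°) → follower=(-8.250, 61.500, 12.000°)
step 2: Δleader=(25.000, -21.000, -28.000°), disengaged; cmd=(0,0,0) → follower holds at (-8.250, 61.500, 12.000°)
step 3: Δleader=(-10.000, -7.000, 12.000°), disengaged; cmd=(0,0,0) → follower holds at (-8.250, 61.500, 12.000°)
step 4: Δleader=(-1.000, -21.000, -13.000°), engaged; cmd=(0.250, -29.500, -40.000°) → follower=(-8.000, 32.000, -28.000°)
step 5: Δleader=(8.000, -16.000, -2.000°), engaged; cmd=(2.500, -22.000, -7.000°) → follower=(-5.500, 10.000, -35.000°)
step 6: Δleader=(-8.000, -9.000, 11.000°), engaged; cmd=(-1.500, -11.500, 32.000°) → follower=(-7.000, -1.500, -3.000°)
step 7: Δleader=(17.000, 7.000, -25.000°), engaged; cmd=(4.750, 12.500, -76.000°) → follower=(-2.250, 11.000, -79.000°)
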